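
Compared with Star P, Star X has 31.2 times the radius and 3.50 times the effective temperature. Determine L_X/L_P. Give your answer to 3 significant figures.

1.46×10^5

From the Stefan–Boltzmann law, L ∝ R²T⁴, so
L_X/L_P = (R_X/R_P)² (T_X/T_P)⁴ = (31.2)² × (3.50)⁴ = 973.4 × 150.1 = 1.461×10^5.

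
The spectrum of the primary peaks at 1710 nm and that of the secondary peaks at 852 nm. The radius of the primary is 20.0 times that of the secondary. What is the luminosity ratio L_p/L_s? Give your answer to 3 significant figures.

Wien's law gives T ∝ 1/λ_max, so T_p/T_s = λ_s/λ_p = 852/1710 = 0.4982.
Then L ∝ R²T⁴ gives L_p/L_s = (20.0)² × (0.4982)⁴ = 400.0 × 0.06163 = 24.65.

24.7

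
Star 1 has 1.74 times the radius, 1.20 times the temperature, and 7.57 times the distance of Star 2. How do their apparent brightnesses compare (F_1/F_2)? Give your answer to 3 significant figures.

0.110

L_1/L_2 = (R_1/R_2)²(T_1/T_2)⁴ = (1.74)² × (1.20)⁴ = 6.278.
F_1/F_2 = (L_1/L_2)/(d_1/d_2)² = 6.278 / (7.57)² = 0.1096.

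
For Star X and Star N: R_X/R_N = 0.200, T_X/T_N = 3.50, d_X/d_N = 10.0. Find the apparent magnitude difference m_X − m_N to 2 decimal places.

L_X/L_N = (0.200)²(3.50)⁴ = 6.003.
F_X/F_N = (L_X/L_N)/(d_X/d_N)² = 6.003/100.0 = 0.06003.
m_X − m_N = −2.5 log₁₀(0.06003) = 3.05.

3.05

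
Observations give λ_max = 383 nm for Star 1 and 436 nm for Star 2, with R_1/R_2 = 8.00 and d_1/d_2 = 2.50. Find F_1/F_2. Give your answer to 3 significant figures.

17.2

Wien's law: T_1/T_2 = λ_2/λ_1 = 436/383 = 1.138.
L_1/L_2 = (R_1/R_2)²(T_1/T_2)⁴ = (8.00)²(1.138)⁴ = 107.5.
F_1/F_2 = (L_1/L_2)/(d_1/d_2)² = 107.5/(2.50)² = 17.20.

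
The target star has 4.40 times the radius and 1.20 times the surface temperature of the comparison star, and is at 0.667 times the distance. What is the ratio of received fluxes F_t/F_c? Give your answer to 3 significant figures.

L_t/L_c = (R_t/R_c)²(T_t/T_c)⁴ = (4.40)² × (1.20)⁴ = 40.14.
F_t/F_c = (L_t/L_c)/(d_t/d_c)² = 40.14 / (0.667)² = 90.24.

90.2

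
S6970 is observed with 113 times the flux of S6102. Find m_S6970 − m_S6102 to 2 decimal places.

-5.13

m_S6970 − m_S6102 = −2.5 log₁₀(F_S6970/F_S6102) = −2.5 log₁₀(113) = −2.5 × (2.053) = -5.133.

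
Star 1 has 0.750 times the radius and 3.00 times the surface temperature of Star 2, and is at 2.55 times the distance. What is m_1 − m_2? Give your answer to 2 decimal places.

L_1/L_2 = (0.750)²(3.00)⁴ = 45.56.
F_1/F_2 = (L_1/L_2)/(d_1/d_2)² = 45.56/6.502 = 7.007.
m_1 − m_2 = −2.5 log₁₀(7.007) = -2.11.

-2.11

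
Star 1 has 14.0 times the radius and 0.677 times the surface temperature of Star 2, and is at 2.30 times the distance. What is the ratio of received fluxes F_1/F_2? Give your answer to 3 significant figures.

7.78

L_1/L_2 = (R_1/R_2)²(T_1/T_2)⁴ = (14.0)² × (0.677)⁴ = 41.17.
F_1/F_2 = (L_1/L_2)/(d_1/d_2)² = 41.17 / (2.30)² = 7.783.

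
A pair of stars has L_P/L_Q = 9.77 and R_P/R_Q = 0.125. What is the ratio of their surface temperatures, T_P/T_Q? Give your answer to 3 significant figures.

5.00

L ∝ R²T⁴ gives T ∝ (L/R²)^(1/4), so
T_P/T_Q = (9.77 / 0.125²)^(1/4) = (625.3)^(1/4) = 5.001.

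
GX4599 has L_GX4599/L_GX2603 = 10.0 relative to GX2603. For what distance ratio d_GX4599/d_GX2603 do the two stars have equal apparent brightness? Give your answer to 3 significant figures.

Equal flux requires L_GX4599/d_GX4599² = L_GX2603/d_GX2603², so d_GX4599/d_GX2603 = √(L_GX4599/L_GX2603)
= √(10.0) = 3.162.

3.16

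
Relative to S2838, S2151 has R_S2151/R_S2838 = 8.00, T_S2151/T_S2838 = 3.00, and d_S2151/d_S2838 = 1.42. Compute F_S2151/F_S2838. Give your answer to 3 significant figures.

2.57×10^3

L_S2151/L_S2838 = (R_S2151/R_S2838)²(T_S2151/T_S2838)⁴ = (8.00)² × (3.00)⁴ = 5184.
F_S2151/F_S2838 = (L_S2151/L_S2838)/(d_S2151/d_S2838)² = 5184 / (1.42)² = 2571.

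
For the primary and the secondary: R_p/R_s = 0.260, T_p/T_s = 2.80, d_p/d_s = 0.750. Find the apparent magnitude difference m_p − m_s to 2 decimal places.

L_p/L_s = (0.260)²(2.80)⁴ = 4.155.
F_p/F_s = (L_p/L_s)/(d_p/d_s)² = 4.155/0.5625 = 7.387.
m_p − m_s = −2.5 log₁₀(7.387) = -2.17.

-2.17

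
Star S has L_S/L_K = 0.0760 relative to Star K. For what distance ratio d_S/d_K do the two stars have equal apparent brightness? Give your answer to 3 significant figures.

Equal flux requires L_S/d_S² = L_K/d_K², so d_S/d_K = √(L_S/L_K)
= √(0.0760) = 0.2757.

0.276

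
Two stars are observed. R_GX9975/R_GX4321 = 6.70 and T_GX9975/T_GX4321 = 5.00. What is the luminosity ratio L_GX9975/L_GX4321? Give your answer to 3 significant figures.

2.81×10^4

From the Stefan–Boltzmann law, L ∝ R²T⁴, so
L_GX9975/L_GX4321 = (R_GX9975/R_GX4321)² (T_GX9975/T_GX4321)⁴ = (6.70)² × (5.00)⁴ = 44.89 × 625.0 = 2.806×10^4.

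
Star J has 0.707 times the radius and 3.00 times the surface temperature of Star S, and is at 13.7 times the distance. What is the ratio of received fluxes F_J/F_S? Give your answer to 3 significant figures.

L_J/L_S = (R_J/R_S)²(T_J/T_S)⁴ = (0.707)² × (3.00)⁴ = 40.49.
F_J/F_S = (L_J/L_S)/(d_J/d_S)² = 40.49 / (13.7)² = 0.2157.

0.216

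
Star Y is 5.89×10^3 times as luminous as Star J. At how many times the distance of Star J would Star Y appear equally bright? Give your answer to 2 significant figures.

77

Equal flux requires L_Y/d_Y² = L_J/d_J², so d_Y/d_J = √(L_Y/L_J)
= √(5.89×10^3) = 76.75.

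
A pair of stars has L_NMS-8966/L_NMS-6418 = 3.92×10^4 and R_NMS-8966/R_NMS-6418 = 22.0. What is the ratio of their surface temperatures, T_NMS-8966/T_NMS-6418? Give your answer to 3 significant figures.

L ∝ R²T⁴ gives T ∝ (L/R²)^(1/4), so
T_NMS-8966/T_NMS-6418 = (3.92×10^4 / 22.0²)^(1/4) = (80.99)^(1/4) = 3.000.

3.00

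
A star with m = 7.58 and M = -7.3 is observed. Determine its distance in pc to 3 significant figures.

9.46×10^3 pc

m − M = 5 log₁₀(d/10 pc)
7.58 − (-7.3) = 14.88 = 5 log₁₀(d/10)
d = 10 × 10^(14.88/5) = 10 × 10^2.976 = 9462 pc.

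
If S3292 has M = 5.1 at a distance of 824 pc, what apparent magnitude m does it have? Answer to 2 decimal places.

m = M + 5 log₁₀(d/10 pc) = 5.1 + 5 log₁₀(824/10)
  = 5.1 + 5 × 1.916 = 5.1 + 9.58 = 14.68.

14.68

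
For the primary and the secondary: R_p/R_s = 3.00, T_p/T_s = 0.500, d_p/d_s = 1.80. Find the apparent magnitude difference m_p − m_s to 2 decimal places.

L_p/L_s = (3.00)²(0.500)⁴ = 0.5625.
F_p/F_s = (L_p/L_s)/(d_p/d_s)² = 0.5625/3.240 = 0.1736.
m_p − m_s = −2.5 log₁₀(0.1736) = 1.90.

1.90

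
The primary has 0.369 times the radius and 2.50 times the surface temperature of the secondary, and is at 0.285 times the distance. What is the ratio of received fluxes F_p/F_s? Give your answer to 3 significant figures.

65.5

L_p/L_s = (R_p/R_s)²(T_p/T_s)⁴ = (0.369)² × (2.50)⁴ = 5.319.
F_p/F_s = (L_p/L_s)/(d_p/d_s)² = 5.319 / (0.285)² = 65.48.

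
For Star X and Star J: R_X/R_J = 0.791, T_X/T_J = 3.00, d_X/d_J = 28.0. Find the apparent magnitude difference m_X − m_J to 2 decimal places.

2.97

L_X/L_J = (0.791)²(3.00)⁴ = 50.68.
F_X/F_J = (L_X/L_J)/(d_X/d_J)² = 50.68/784.0 = 0.06464.
m_X − m_J = −2.5 log₁₀(0.06464) = 2.97.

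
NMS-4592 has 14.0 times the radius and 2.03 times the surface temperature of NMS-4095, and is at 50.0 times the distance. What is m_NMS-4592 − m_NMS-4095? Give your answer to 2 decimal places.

L_NMS-4592/L_NMS-4095 = (14.0)²(2.03)⁴ = 3328.
F_NMS-4592/F_NMS-4095 = (L_NMS-4592/L_NMS-4095)/(d_NMS-4592/d_NMS-4095)² = 3328/2500 = 1.331.
m_NMS-4592 − m_NMS-4095 = −2.5 log₁₀(1.331) = -0.31.

-0.31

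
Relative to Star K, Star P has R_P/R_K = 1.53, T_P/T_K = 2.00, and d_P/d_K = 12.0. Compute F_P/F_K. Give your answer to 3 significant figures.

0.260

L_P/L_K = (R_P/R_K)²(T_P/T_K)⁴ = (1.53)² × (2.00)⁴ = 37.45.
F_P/F_K = (L_P/L_K)/(d_P/d_K)² = 37.45 / (12.0)² = 0.2601.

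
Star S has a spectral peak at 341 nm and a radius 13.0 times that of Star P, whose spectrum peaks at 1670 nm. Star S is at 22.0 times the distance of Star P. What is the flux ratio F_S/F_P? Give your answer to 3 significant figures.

Wien's law: T_S/T_P = λ_P/λ_S = 1670/341 = 4.897.
L_S/L_P = (R_S/R_P)²(T_S/T_P)⁴ = (13.0)²(4.897)⁴ = 9.722×10^4.
F_S/F_P = (L_S/L_P)/(d_S/d_P)² = 9.722×10^4/(22.0)² = 200.9.

201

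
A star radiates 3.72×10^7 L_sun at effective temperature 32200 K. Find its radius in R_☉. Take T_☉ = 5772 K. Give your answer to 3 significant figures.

R/R_☉ = √(L/L_☉) / (T/T_☉)² = √(3.72×10^7) / (5.579)²
       = 6099 / 31.12 = 196.0.

196 R_☉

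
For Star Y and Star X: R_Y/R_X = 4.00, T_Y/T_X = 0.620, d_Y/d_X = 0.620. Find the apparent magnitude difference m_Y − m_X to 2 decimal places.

L_Y/L_X = (4.00)²(0.620)⁴ = 2.364.
F_Y/F_X = (L_Y/L_X)/(d_Y/d_X)² = 2.364/0.3844 = 6.150.
m_Y − m_X = −2.5 log₁₀(6.150) = -1.97.

-1.97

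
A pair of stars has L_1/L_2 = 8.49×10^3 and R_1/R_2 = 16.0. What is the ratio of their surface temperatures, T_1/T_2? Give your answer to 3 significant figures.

L ∝ R²T⁴ gives T ∝ (L/R²)^(1/4), so
T_1/T_2 = (8.49×10^3 / 16.0²)^(1/4) = (33.16)^(1/4) = 2.400.

2.40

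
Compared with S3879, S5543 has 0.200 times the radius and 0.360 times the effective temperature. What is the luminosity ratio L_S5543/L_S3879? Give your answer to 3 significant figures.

From the Stefan–Boltzmann law, L ∝ R²T⁴, so
L_S5543/L_S3879 = (R_S5543/R_S3879)² (T_S5543/T_S3879)⁴ = (0.200)² × (0.360)⁴ = 0.04000 × 0.01680 = 6.718×10^-4.

6.72×10^-4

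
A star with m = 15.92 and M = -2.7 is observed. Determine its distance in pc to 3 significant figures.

5.30×10^4 pc

m − M = 5 log₁₀(d/10 pc)
15.92 − (-2.7) = 18.62 = 5 log₁₀(d/10)
d = 10 × 10^(18.62/5) = 10 × 10^3.724 = 5.297×10^4 pc.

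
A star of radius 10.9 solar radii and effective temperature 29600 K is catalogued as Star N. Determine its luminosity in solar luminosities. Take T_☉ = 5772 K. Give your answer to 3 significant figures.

8.22×10^4 solar luminosities

L/L_☉ = (R/R_☉)² (T/T_☉)⁴ = (10.9)² × (29600/5772)⁴
       = 118.8 × (5.128)⁴ = 118.8 × 691.6 = 8.217×10^4.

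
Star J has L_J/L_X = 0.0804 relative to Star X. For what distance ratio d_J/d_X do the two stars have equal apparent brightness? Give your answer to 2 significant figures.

Equal flux requires L_J/d_J² = L_X/d_X², so d_J/d_X = √(L_J/L_X)
= √(0.0804) = 0.2835.

0.28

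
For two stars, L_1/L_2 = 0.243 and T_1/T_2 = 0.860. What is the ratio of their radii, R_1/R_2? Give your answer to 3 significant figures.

0.667

L ∝ R²T⁴ gives R ∝ √L / T², so
R_1/R_2 = √(0.243) / (0.860)² = 0.4930 / 0.7396 = 0.6665.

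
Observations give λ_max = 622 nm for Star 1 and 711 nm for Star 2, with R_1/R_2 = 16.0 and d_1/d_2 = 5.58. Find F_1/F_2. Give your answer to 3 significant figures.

14.0

Wien's law: T_1/T_2 = λ_2/λ_1 = 711/622 = 1.143.
L_1/L_2 = (R_1/R_2)²(T_1/T_2)⁴ = (16.0)²(1.143)⁴ = 437.1.
F_1/F_2 = (L_1/L_2)/(d_1/d_2)² = 437.1/(5.58)² = 14.04.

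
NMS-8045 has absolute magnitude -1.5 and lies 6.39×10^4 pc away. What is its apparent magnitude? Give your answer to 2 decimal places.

17.53

m = M + 5 log₁₀(d/10 pc) = -1.5 + 5 log₁₀(6.39×10^4/10)
  = -1.5 + 5 × 3.806 = -1.5 + 19.03 = 17.53.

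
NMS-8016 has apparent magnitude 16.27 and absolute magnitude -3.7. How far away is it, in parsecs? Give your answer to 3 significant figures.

9.86×10^4 pc

m − M = 5 log₁₀(d/10 pc)
16.27 − (-3.7) = 19.97 = 5 log₁₀(d/10)
d = 10 × 10^(19.97/5) = 10 × 10^3.994 = 9.863×10^4 pc.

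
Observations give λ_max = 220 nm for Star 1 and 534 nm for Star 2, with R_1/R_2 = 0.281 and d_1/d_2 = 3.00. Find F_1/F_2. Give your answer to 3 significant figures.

Wien's law: T_1/T_2 = λ_2/λ_1 = 534/220 = 2.427.
L_1/L_2 = (R_1/R_2)²(T_1/T_2)⁴ = (0.281)²(2.427)⁴ = 2.741.
F_1/F_2 = (L_1/L_2)/(d_1/d_2)² = 2.741/(3.00)² = 0.3045.

0.305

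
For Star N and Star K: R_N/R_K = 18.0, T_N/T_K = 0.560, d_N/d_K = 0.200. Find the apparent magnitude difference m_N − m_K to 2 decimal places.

-7.25

L_N/L_K = (18.0)²(0.560)⁴ = 31.86.
F_N/F_K = (L_N/L_K)/(d_N/d_K)² = 31.86/0.04000 = 796.6.
m_N − m_K = −2.5 log₁₀(796.6) = -7.25.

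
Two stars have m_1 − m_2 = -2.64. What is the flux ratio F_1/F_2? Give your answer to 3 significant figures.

11.4

F_1/F_2 = 10^(−(m_1 − m_2)/2.5) = 10^(2.64/2.5) = 10^1.056 = 11.38.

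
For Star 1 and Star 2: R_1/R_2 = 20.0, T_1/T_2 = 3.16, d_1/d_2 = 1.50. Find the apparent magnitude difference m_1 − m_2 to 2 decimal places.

L_1/L_2 = (20.0)²(3.16)⁴ = 3.988×10^4.
F_1/F_2 = (L_1/L_2)/(d_1/d_2)² = 3.988×10^4/2.250 = 1.773×10^4.
m_1 − m_2 = −2.5 log₁₀(1.773×10^4) = -10.62.

-10.62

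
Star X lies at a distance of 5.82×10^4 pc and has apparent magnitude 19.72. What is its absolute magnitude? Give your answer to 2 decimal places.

0.90

M = m − 5 log₁₀(d/10 pc) = 19.72 − 5 log₁₀(5.82×10^4/10)
  = 19.72 − 5 × 3.765 = 19.72 − 18.82 = 0.90.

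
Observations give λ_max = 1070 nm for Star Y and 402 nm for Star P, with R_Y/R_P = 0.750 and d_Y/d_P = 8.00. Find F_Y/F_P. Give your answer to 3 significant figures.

1.75×10^-4

Wien's law: T_Y/T_P = λ_P/λ_Y = 402/1070 = 0.3757.
L_Y/L_P = (R_Y/R_P)²(T_Y/T_P)⁴ = (0.750)²(0.3757)⁴ = 0.01121.
F_Y/F_P = (L_Y/L_P)/(d_Y/d_P)² = 0.01121/(8.00)² = 1.751×10^-4.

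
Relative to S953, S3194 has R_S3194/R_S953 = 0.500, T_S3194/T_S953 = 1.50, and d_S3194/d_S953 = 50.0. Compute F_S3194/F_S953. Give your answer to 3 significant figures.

L_S3194/L_S953 = (R_S3194/R_S953)²(T_S3194/T_S953)⁴ = (0.500)² × (1.50)⁴ = 1.266.
F_S3194/F_S953 = (L_S3194/L_S953)/(d_S3194/d_S953)² = 1.266 / (50.0)² = 5.062×10^-4.

5.06×10^-4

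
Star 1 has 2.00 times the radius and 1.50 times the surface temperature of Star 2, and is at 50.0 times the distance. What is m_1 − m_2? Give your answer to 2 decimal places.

5.23

L_1/L_2 = (2.00)²(1.50)⁴ = 20.25.
F_1/F_2 = (L_1/L_2)/(d_1/d_2)² = 20.25/2500 = 0.008100.
m_1 − m_2 = −2.5 log₁₀(0.008100) = 5.23.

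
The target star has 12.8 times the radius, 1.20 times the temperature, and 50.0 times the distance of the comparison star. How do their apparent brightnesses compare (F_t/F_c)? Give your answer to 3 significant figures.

0.136

L_t/L_c = (R_t/R_c)²(T_t/T_c)⁴ = (12.8)² × (1.20)⁴ = 339.7.
F_t/F_c = (L_t/L_c)/(d_t/d_c)² = 339.7 / (50.0)² = 0.1359.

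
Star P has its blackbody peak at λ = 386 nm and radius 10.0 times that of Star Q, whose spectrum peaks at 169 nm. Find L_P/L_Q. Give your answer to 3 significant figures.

Wien's law gives T ∝ 1/λ_max, so T_P/T_Q = λ_Q/λ_P = 169/386 = 0.4378.
Then L ∝ R²T⁴ gives L_P/L_Q = (10.0)² × (0.4378)⁴ = 100.0 × 0.03674 = 3.674.

3.67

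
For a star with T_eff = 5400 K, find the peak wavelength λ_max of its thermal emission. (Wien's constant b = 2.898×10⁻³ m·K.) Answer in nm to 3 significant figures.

λ_max = b/T = 2.898×10⁻³ / 5400 = 5.37×10^-7 m = 536.7 nm.

537 nm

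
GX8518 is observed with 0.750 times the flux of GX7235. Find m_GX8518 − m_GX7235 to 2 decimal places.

m_GX8518 − m_GX7235 = −2.5 log₁₀(F_GX8518/F_GX7235) = −2.5 log₁₀(0.750) = −2.5 × (-0.125) = 0.312.

0.31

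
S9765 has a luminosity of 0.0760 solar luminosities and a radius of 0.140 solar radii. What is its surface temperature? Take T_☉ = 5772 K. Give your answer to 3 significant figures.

8.10×10^3 K

T/T_☉ = (L/L_☉)^(1/4) / (R/R_☉)^(1/2)
T = 5772 × (0.0760)^(1/4) / √(0.140) = 5772 × 0.5251 / 0.3742 = 8100 K.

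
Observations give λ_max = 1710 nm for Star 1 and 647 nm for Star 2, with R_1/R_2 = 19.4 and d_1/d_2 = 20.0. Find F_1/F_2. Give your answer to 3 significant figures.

0.0193

Wien's law: T_1/T_2 = λ_2/λ_1 = 647/1710 = 0.3784.
L_1/L_2 = (R_1/R_2)²(T_1/T_2)⁴ = (19.4)²(0.3784)⁴ = 7.713.
F_1/F_2 = (L_1/L_2)/(d_1/d_2)² = 7.713/(20.0)² = 0.01928.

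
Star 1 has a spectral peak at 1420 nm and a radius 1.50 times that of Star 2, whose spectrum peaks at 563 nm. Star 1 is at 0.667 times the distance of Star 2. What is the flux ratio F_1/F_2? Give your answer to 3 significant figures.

0.125

Wien's law: T_1/T_2 = λ_2/λ_1 = 563/1420 = 0.3965.
L_1/L_2 = (R_1/R_2)²(T_1/T_2)⁴ = (1.50)²(0.3965)⁴ = 0.05560.
F_1/F_2 = (L_1/L_2)/(d_1/d_2)² = 0.05560/(0.667)² = 0.1250.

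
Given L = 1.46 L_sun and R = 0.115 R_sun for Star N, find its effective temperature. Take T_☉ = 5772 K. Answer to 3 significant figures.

T/T_☉ = (L/L_☉)^(1/4) / (R/R_☉)^(1/2)
T = 5772 × (1.46)^(1/4) / √(0.115) = 5772 × 1.099 / 0.3391 = 1.871×10^4 K.

1.87×10^4 K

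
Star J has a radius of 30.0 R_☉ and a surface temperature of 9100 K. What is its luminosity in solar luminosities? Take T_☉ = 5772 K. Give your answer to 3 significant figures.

5.56×10^3 solar luminosities

L/L_☉ = (R/R_☉)² (T/T_☉)⁴ = (30.0)² × (9100/5772)⁴
       = 900.0 × (1.577)⁴ = 900.0 × 6.178 = 5560.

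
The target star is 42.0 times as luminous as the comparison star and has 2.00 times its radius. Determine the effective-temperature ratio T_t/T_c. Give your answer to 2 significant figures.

L ∝ R²T⁴ gives T ∝ (L/R²)^(1/4), so
T_t/T_c = (42.0 / 2.00²)^(1/4) = (10.50)^(1/4) = 1.800.

1.8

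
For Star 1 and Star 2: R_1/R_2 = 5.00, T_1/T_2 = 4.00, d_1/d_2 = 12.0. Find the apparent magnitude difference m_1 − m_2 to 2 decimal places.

-4.12

L_1/L_2 = (5.00)²(4.00)⁴ = 6400.
F_1/F_2 = (L_1/L_2)/(d_1/d_2)² = 6400/144.0 = 44.44.
m_1 − m_2 = −2.5 log₁₀(44.44) = -4.12.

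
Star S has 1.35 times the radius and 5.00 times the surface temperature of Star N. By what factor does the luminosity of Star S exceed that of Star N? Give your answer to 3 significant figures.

1.14×10^3

From the Stefan–Boltzmann law, L ∝ R²T⁴, so
L_S/L_N = (R_S/R_N)² (T_S/T_N)⁴ = (1.35)² × (5.00)⁴ = 1.823 × 625.0 = 1139.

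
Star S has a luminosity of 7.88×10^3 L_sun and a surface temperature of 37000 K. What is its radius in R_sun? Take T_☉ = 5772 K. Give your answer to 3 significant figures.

2.16 R_sun

R/R_☉ = √(L/L_☉) / (T/T_☉)² = √(7.88×10^3) / (6.410)²
       = 88.77 / 41.09 = 2.160.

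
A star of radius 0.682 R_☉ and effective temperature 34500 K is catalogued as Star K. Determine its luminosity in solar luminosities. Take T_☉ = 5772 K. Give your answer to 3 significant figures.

L/L_☉ = (R/R_☉)² (T/T_☉)⁴ = (0.682)² × (34500/5772)⁴
       = 0.4651 × (5.977)⁴ = 0.4651 × 1276 = 593.7.

594 solar luminosities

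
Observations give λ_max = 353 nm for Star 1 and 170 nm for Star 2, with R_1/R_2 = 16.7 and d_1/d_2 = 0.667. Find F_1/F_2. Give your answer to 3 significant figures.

33.7

Wien's law: T_1/T_2 = λ_2/λ_1 = 170/353 = 0.4816.
L_1/L_2 = (R_1/R_2)²(T_1/T_2)⁴ = (16.7)²(0.4816)⁴ = 15.00.
F_1/F_2 = (L_1/L_2)/(d_1/d_2)² = 15.00/(0.667)² = 33.72.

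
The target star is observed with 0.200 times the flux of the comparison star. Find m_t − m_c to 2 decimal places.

m_t − m_c = −2.5 log₁₀(F_t/F_c) = −2.5 log₁₀(0.200) = −2.5 × (-0.699) = 1.747.

1.75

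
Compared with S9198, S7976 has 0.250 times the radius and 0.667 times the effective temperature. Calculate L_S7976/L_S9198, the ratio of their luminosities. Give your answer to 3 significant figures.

0.0124

From the Stefan–Boltzmann law, L ∝ R²T⁴, so
L_S7976/L_S9198 = (R_S7976/R_S9198)² (T_S7976/T_S9198)⁴ = (0.250)² × (0.667)⁴ = 0.06250 × 0.1979 = 0.01237.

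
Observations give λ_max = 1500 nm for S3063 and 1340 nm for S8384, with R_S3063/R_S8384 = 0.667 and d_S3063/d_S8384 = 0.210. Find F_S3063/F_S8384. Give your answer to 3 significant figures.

Wien's law: T_S3063/T_S8384 = λ_S8384/λ_S3063 = 1340/1500 = 0.8933.
L_S3063/L_S8384 = (R_S3063/R_S8384)²(T_S3063/T_S8384)⁴ = (0.667)²(0.8933)⁴ = 0.2833.
F_S3063/F_S8384 = (L_S3063/L_S8384)/(d_S3063/d_S8384)² = 0.2833/(0.210)² = 6.425.

6.42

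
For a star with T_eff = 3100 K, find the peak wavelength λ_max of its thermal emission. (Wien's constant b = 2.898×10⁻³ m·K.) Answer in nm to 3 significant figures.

λ_max = b/T = 2.898×10⁻³ / 3100 = 9.35×10^-7 m = 934.8 nm.

935 nm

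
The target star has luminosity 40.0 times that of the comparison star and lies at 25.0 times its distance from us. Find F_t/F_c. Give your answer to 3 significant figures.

0.0640

F = L/(4πd²), so F_t/F_c = (L_t/L_c) / (d_t/d_c)²
= 40.0 / (25.0)² = 40.0 / 625.0 = 0.06400.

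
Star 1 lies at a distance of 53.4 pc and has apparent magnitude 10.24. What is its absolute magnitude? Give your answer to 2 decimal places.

M = m − 5 log₁₀(d/10 pc) = 10.24 − 5 log₁₀(53.4/10)
  = 10.24 − 5 × 0.728 = 10.24 − 3.64 = 6.60.

6.60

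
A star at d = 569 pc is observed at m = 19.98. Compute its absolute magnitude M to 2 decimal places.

11.20

M = m − 5 log₁₀(d/10 pc) = 19.98 − 5 log₁₀(569/10)
  = 19.98 − 5 × 1.755 = 19.98 − 8.78 = 11.20.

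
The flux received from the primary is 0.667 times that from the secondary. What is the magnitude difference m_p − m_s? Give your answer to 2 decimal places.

m_p − m_s = −2.5 log₁₀(F_p/F_s) = −2.5 log₁₀(0.667) = −2.5 × (-0.176) = 0.440.

0.44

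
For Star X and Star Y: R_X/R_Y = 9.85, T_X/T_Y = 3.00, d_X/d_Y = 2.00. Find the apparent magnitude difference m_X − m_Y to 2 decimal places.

L_X/L_Y = (9.85)²(3.00)⁴ = 7859.
F_X/F_Y = (L_X/L_Y)/(d_X/d_Y)² = 7859/4.000 = 1965.
m_X − m_Y = −2.5 log₁₀(1965) = -8.23.

-8.23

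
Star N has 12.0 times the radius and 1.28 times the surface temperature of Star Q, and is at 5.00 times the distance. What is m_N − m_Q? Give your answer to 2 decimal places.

L_N/L_Q = (12.0)²(1.28)⁴ = 386.5.
F_N/F_Q = (L_N/L_Q)/(d_N/d_Q)² = 386.5/25.00 = 15.46.
m_N − m_Q = −2.5 log₁₀(15.46) = -2.97.

-2.97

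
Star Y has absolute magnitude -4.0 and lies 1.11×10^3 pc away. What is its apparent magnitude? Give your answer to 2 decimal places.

m = M + 5 log₁₀(d/10 pc) = -4.0 + 5 log₁₀(1.11×10^3/10)
  = -4.0 + 5 × 2.045 = -4.0 + 10.23 = 6.23.

6.23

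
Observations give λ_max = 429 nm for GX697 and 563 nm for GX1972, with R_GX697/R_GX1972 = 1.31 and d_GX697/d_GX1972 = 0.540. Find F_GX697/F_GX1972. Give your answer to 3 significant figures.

17.5

Wien's law: T_GX697/T_GX1972 = λ_GX1972/λ_GX697 = 563/429 = 1.312.
L_GX697/L_GX1972 = (R_GX697/R_GX1972)²(T_GX697/T_GX1972)⁴ = (1.31)²(1.312)⁴ = 5.090.
F_GX697/F_GX1972 = (L_GX697/L_GX1972)/(d_GX697/d_GX1972)² = 5.090/(0.540)² = 17.46.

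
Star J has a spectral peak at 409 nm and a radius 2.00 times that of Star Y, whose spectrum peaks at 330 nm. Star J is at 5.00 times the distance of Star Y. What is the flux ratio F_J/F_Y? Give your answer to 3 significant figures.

Wien's law: T_J/T_Y = λ_Y/λ_J = 330/409 = 0.8068.
L_J/L_Y = (R_J/R_Y)²(T_J/T_Y)⁴ = (2.00)²(0.8068)⁴ = 1.695.
F_J/F_Y = (L_J/L_Y)/(d_J/d_Y)² = 1.695/(5.00)² = 0.06781.

0.0678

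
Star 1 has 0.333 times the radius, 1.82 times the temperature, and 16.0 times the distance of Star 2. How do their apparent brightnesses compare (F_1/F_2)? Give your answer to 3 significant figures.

0.00475

L_1/L_2 = (R_1/R_2)²(T_1/T_2)⁴ = (0.333)² × (1.82)⁴ = 1.217.
F_1/F_2 = (L_1/L_2)/(d_1/d_2)² = 1.217 / (16.0)² = 0.004753.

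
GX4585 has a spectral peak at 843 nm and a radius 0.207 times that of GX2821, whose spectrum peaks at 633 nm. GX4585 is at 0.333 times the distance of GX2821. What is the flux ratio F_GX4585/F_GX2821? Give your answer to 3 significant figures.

Wien's law: T_GX4585/T_GX2821 = λ_GX2821/λ_GX4585 = 633/843 = 0.7509.
L_GX4585/L_GX2821 = (R_GX4585/R_GX2821)²(T_GX4585/T_GX2821)⁴ = (0.207)²(0.7509)⁴ = 0.01362.
F_GX4585/F_GX2821 = (L_GX4585/L_GX2821)/(d_GX4585/d_GX2821)² = 0.01362/(0.333)² = 0.1228.

0.123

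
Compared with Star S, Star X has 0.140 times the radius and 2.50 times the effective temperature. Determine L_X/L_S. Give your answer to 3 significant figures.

From the Stefan–Boltzmann law, L ∝ R²T⁴, so
L_X/L_S = (R_X/R_S)² (T_X/T_S)⁴ = (0.140)² × (2.50)⁴ = 0.01960 × 39.06 = 0.7656.

0.766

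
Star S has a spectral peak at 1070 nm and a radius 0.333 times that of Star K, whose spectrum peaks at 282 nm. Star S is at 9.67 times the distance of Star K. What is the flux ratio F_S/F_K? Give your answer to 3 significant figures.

5.72×10^-6

Wien's law: T_S/T_K = λ_K/λ_S = 282/1070 = 0.2636.
L_S/L_K = (R_S/R_K)²(T_S/T_K)⁴ = (0.333)²(0.2636)⁴ = 5.350×10^-4.
F_S/F_K = (L_S/L_K)/(d_S/d_K)² = 5.350×10^-4/(9.67)² = 5.721×10^-6.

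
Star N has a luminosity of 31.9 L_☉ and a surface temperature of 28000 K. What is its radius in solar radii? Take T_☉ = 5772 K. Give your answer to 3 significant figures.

0.240 solar radii

R/R_☉ = √(L/L_☉) / (T/T_☉)² = √(31.9) / (4.851)²
       = 5.648 / 23.53 = 0.2400.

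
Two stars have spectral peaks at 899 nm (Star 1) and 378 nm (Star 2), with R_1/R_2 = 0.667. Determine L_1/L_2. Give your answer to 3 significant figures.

0.0139

Wien's law gives T ∝ 1/λ_max, so T_1/T_2 = λ_2/λ_1 = 378/899 = 0.4205.
Then L ∝ R²T⁴ gives L_1/L_2 = (0.667)² × (0.4205)⁴ = 0.4449 × 0.03126 = 0.01391.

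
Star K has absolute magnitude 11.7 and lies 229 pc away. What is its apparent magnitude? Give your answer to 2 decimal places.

18.50

m = M + 5 log₁₀(d/10 pc) = 11.7 + 5 log₁₀(229/10)
  = 11.7 + 5 × 1.360 = 11.7 + 6.80 = 18.50.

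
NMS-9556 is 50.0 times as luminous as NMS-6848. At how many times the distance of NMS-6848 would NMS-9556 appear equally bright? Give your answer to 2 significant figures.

Equal flux requires L_NMS-9556/d_NMS-9556² = L_NMS-6848/d_NMS-6848², so d_NMS-9556/d_NMS-6848 = √(L_NMS-9556/L_NMS-6848)
= √(50.0) = 7.071.

7.1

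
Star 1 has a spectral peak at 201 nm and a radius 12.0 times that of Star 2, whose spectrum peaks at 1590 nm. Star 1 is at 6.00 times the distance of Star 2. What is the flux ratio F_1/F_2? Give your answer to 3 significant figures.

1.57×10^4

Wien's law: T_1/T_2 = λ_2/λ_1 = 1590/201 = 7.910.
L_1/L_2 = (R_1/R_2)²(T_1/T_2)⁴ = (12.0)²(7.910)⁴ = 5.639×10^5.
F_1/F_2 = (L_1/L_2)/(d_1/d_2)² = 5.639×10^5/(6.00)² = 1.566×10^4.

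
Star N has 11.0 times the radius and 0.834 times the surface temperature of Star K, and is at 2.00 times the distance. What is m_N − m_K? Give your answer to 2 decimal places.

L_N/L_K = (11.0)²(0.834)⁴ = 58.54.
F_N/F_K = (L_N/L_K)/(d_N/d_K)² = 58.54/4.000 = 14.63.
m_N − m_K = −2.5 log₁₀(14.63) = -2.91.

-2.91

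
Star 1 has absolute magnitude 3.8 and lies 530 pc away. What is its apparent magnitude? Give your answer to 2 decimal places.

m = M + 5 log₁₀(d/10 pc) = 3.8 + 5 log₁₀(530/10)
  = 3.8 + 5 × 1.724 = 3.8 + 8.62 = 12.42.

12.42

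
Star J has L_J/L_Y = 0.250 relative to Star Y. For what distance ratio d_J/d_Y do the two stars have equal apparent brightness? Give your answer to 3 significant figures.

0.500

Equal flux requires L_J/d_J² = L_Y/d_Y², so d_J/d_Y = √(L_J/L_Y)
= √(0.250) = 0.5000.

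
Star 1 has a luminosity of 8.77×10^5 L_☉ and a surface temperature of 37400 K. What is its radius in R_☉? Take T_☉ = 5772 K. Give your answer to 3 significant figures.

R/R_☉ = √(L/L_☉) / (T/T_☉)² = √(8.77×10^5) / (6.480)²
       = 936.5 / 41.98 = 22.31.

22.3 R_☉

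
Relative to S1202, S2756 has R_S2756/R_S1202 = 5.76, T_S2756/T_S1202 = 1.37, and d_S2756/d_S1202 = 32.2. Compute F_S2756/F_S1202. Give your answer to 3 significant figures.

0.113

L_S2756/L_S1202 = (R_S2756/R_S1202)²(T_S2756/T_S1202)⁴ = (5.76)² × (1.37)⁴ = 116.9.
F_S2756/F_S1202 = (L_S2756/L_S1202)/(d_S2756/d_S1202)² = 116.9 / (32.2)² = 0.1127.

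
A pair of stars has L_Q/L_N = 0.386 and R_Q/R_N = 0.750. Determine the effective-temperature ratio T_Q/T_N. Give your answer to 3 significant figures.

0.910

L ∝ R²T⁴ gives T ∝ (L/R²)^(1/4), so
T_Q/T_N = (0.386 / 0.750²)^(1/4) = (0.6862)^(1/4) = 0.9102.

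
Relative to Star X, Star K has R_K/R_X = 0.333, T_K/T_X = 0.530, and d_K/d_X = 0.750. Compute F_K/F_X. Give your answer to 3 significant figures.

L_K/L_X = (R_K/R_X)²(T_K/T_X)⁴ = (0.333)² × (0.530)⁴ = 0.008750.
F_K/F_X = (L_K/L_X)/(d_K/d_X)² = 0.008750 / (0.750)² = 0.01555.

0.0156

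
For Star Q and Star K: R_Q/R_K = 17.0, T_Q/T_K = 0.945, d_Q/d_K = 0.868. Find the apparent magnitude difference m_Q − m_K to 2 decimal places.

-6.21

L_Q/L_K = (17.0)²(0.945)⁴ = 230.5.
F_Q/F_K = (L_Q/L_K)/(d_Q/d_K)² = 230.5/0.7534 = 305.9.
m_Q − m_K = −2.5 log₁₀(305.9) = -6.21.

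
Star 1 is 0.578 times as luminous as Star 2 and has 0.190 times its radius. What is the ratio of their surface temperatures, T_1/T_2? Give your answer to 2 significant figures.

2.0

L ∝ R²T⁴ gives T ∝ (L/R²)^(1/4), so
T_1/T_2 = (0.578 / 0.190²)^(1/4) = (16.01)^(1/4) = 2.000.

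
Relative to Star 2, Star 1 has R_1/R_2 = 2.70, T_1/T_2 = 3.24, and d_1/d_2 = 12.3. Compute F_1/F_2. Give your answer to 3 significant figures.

5.31

L_1/L_2 = (R_1/R_2)²(T_1/T_2)⁴ = (2.70)² × (3.24)⁴ = 803.4.
F_1/F_2 = (L_1/L_2)/(d_1/d_2)² = 803.4 / (12.3)² = 5.310.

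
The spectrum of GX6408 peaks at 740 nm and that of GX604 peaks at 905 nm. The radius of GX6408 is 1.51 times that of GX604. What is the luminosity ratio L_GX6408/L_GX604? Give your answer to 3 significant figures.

5.10

Wien's law gives T ∝ 1/λ_max, so T_GX6408/T_GX604 = λ_GX604/λ_GX6408 = 905/740 = 1.223.
Then L ∝ R²T⁴ gives L_GX6408/L_GX604 = (1.51)² × (1.223)⁴ = 2.280 × 2.237 = 5.101.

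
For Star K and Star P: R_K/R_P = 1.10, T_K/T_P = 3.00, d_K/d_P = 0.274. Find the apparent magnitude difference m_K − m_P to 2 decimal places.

L_K/L_P = (1.10)²(3.00)⁴ = 98.01.
F_K/F_P = (L_K/L_P)/(d_K/d_P)² = 98.01/0.07508 = 1305.
m_K − m_P = −2.5 log₁₀(1305) = -7.79.

-7.79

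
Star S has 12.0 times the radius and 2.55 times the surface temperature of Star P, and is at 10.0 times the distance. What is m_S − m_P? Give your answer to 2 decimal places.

L_S/L_P = (12.0)²(2.55)⁴ = 6089.
F_S/F_P = (L_S/L_P)/(d_S/d_P)² = 6089/100.0 = 60.89.
m_S − m_P = −2.5 log₁₀(60.89) = -4.46.

-4.46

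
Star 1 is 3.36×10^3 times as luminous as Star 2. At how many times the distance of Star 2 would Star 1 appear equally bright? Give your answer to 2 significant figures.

Equal flux requires L_1/d_1² = L_2/d_2², so d_1/d_2 = √(L_1/L_2)
= √(3.36×10^3) = 57.97.

58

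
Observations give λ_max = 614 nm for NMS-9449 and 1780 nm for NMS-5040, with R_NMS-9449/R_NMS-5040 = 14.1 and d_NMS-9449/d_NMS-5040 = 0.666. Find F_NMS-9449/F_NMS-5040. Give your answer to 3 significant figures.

Wien's law: T_NMS-9449/T_NMS-5040 = λ_NMS-5040/λ_NMS-9449 = 1780/614 = 2.899.
L_NMS-9449/L_NMS-5040 = (R_NMS-9449/R_NMS-5040)²(T_NMS-9449/T_NMS-5040)⁴ = (14.1)²(2.899)⁴ = 1.404×10^4.
F_NMS-9449/F_NMS-5040 = (L_NMS-9449/L_NMS-5040)/(d_NMS-9449/d_NMS-5040)² = 1.404×10^4/(0.666)² = 3.166×10^4.

3.17×10^4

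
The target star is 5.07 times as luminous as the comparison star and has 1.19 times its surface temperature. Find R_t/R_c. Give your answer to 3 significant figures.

L ∝ R²T⁴ gives R ∝ √L / T², so
R_t/R_c = √(5.07) / (1.19)² = 2.252 / 1.416 = 1.590.

1.59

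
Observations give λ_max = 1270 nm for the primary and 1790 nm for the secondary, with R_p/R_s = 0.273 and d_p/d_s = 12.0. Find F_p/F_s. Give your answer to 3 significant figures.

0.00204

Wien's law: T_p/T_s = λ_s/λ_p = 1790/1270 = 1.409.
L_p/L_s = (R_p/R_s)²(T_p/T_s)⁴ = (0.273)²(1.409)⁴ = 0.2941.
F_p/F_s = (L_p/L_s)/(d_p/d_s)² = 0.2941/(12.0)² = 0.002042.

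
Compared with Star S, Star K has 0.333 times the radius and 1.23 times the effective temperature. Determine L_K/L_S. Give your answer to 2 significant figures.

0.25

From the Stefan–Boltzmann law, L ∝ R²T⁴, so
L_K/L_S = (R_K/R_S)² (T_K/T_S)⁴ = (0.333)² × (1.23)⁴ = 0.1109 × 2.289 = 0.2538.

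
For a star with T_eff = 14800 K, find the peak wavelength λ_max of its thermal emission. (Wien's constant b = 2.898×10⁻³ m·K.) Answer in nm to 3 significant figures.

λ_max = b/T = 2.898×10⁻³ / 14800 = 1.96×10^-7 m = 195.8 nm.

196 nm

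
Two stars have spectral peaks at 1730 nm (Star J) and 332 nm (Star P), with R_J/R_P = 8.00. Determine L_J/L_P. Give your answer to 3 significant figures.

0.0868

Wien's law gives T ∝ 1/λ_max, so T_J/T_P = λ_P/λ_J = 332/1730 = 0.1919.
Then L ∝ R²T⁴ gives L_J/L_P = (8.00)² × (0.1919)⁴ = 64.00 × 0.001356 = 0.08681.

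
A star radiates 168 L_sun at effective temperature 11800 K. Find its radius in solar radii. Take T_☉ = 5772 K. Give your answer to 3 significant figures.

R/R_☉ = √(L/L_☉) / (T/T_☉)² = √(168) / (2.044)²
       = 12.96 / 4.179 = 3.101.

3.10 solar radii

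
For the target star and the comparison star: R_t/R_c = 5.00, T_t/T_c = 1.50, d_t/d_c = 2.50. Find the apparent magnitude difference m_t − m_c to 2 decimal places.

-3.27

L_t/L_c = (5.00)²(1.50)⁴ = 126.6.
F_t/F_c = (L_t/L_c)/(d_t/d_c)² = 126.6/6.250 = 20.25.
m_t − m_c = −2.5 log₁₀(20.25) = -3.27.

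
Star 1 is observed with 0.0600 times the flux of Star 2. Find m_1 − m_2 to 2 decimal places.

m_1 − m_2 = −2.5 log₁₀(F_1/F_2) = −2.5 log₁₀(0.0600) = −2.5 × (-1.222) = 3.055.

3.05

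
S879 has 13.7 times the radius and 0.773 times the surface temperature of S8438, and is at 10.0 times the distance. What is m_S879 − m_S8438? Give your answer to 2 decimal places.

0.43

L_S879/L_S8438 = (13.7)²(0.773)⁴ = 67.01.
F_S879/F_S8438 = (L_S879/L_S8438)/(d_S879/d_S8438)² = 67.01/100.0 = 0.6701.
m_S879 − m_S8438 = −2.5 log₁₀(0.6701) = 0.43.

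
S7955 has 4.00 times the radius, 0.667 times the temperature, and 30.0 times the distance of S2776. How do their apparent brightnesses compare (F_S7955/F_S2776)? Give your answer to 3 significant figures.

L_S7955/L_S2776 = (R_S7955/R_S2776)²(T_S7955/T_S2776)⁴ = (4.00)² × (0.667)⁴ = 3.167.
F_S7955/F_S2776 = (L_S7955/L_S2776)/(d_S7955/d_S2776)² = 3.167 / (30.0)² = 0.003519.

0.00352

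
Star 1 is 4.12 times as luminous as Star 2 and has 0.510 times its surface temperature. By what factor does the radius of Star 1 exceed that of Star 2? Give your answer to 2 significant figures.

L ∝ R²T⁴ gives R ∝ √L / T², so
R_1/R_2 = √(4.12) / (0.510)² = 2.030 / 0.2601 = 7.804.

7.8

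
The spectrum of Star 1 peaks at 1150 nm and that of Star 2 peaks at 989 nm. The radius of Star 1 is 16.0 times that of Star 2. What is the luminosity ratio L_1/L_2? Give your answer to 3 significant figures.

Wien's law gives T ∝ 1/λ_max, so T_1/T_2 = λ_2/λ_1 = 989/1150 = 0.8600.
Then L ∝ R²T⁴ gives L_1/L_2 = (16.0)² × (0.8600)⁴ = 256.0 × 0.5470 = 140.0.

140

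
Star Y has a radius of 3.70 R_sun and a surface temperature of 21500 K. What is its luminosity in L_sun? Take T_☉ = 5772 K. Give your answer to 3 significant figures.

2.64×10^3 L_sun

L/L_☉ = (R/R_☉)² (T/T_☉)⁴ = (3.70)² × (21500/5772)⁴
       = 13.69 × (3.725)⁴ = 13.69 × 192.5 = 2635.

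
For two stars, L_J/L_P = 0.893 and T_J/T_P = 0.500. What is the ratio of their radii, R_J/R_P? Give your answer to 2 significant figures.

3.8

L ∝ R²T⁴ gives R ∝ √L / T², so
R_J/R_P = √(0.893) / (0.500)² = 0.9450 / 0.2500 = 3.780.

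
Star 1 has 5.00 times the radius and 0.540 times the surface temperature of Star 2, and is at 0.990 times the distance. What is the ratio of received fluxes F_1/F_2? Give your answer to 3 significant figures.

2.17

L_1/L_2 = (R_1/R_2)²(T_1/T_2)⁴ = (5.00)² × (0.540)⁴ = 2.126.
F_1/F_2 = (L_1/L_2)/(d_1/d_2)² = 2.126 / (0.990)² = 2.169.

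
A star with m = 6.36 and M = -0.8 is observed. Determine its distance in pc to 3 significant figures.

270 pc

m − M = 5 log₁₀(d/10 pc)
6.36 − (-0.8) = 7.16 = 5 log₁₀(d/10)
d = 10 × 10^(7.16/5) = 10 × 10^1.432 = 270.4 pc.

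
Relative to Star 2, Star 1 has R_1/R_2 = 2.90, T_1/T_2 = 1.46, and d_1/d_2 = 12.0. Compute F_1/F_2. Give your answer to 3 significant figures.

0.265

L_1/L_2 = (R_1/R_2)²(T_1/T_2)⁴ = (2.90)² × (1.46)⁴ = 38.21.
F_1/F_2 = (L_1/L_2)/(d_1/d_2)² = 38.21 / (12.0)² = 0.2654.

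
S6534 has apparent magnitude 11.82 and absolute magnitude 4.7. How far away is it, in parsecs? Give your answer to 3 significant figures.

m − M = 5 log₁₀(d/10 pc)
11.82 − (4.7) = 7.12 = 5 log₁₀(d/10)
d = 10 × 10^(7.12/5) = 10 × 10^1.424 = 265.5 pc.

265 pc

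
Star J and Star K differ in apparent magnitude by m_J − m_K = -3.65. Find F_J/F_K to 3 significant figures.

F_J/F_K = 10^(−(m_J − m_K)/2.5) = 10^(3.65/2.5) = 10^1.460 = 28.84.

28.8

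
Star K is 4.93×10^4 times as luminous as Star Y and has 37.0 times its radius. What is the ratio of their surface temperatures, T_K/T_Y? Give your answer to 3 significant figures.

L ∝ R²T⁴ gives T ∝ (L/R²)^(1/4), so
T_K/T_Y = (4.93×10^4 / 37.0²)^(1/4) = (36.01)^(1/4) = 2.450.

2.45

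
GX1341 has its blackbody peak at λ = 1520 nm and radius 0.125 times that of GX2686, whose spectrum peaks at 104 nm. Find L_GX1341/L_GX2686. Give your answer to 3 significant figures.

3.42×10^-7

Wien's law gives T ∝ 1/λ_max, so T_GX1341/T_GX2686 = λ_GX2686/λ_GX1341 = 104/1520 = 0.06842.
Then L ∝ R²T⁴ gives L_GX1341/L_GX2686 = (0.125)² × (0.06842)⁴ = 0.01562 × 2.192×10^-5 = 3.424×10^-7.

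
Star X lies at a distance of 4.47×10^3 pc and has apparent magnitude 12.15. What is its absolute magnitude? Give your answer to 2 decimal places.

M = m − 5 log₁₀(d/10 pc) = 12.15 − 5 log₁₀(4.47×10^3/10)
  = 12.15 − 5 × 2.650 = 12.15 − 13.25 = -1.10.

-1.10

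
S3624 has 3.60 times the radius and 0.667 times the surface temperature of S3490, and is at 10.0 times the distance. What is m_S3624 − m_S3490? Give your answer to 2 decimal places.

L_S3624/L_S3490 = (3.60)²(0.667)⁴ = 2.565.
F_S3624/F_S3490 = (L_S3624/L_S3490)/(d_S3624/d_S3490)² = 2.565/100.0 = 0.02565.
m_S3624 − m_S3490 = −2.5 log₁₀(0.02565) = 3.98.

3.98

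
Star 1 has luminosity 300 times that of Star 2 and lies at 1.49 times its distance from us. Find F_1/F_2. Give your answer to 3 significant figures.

F = L/(4πd²), so F_1/F_2 = (L_1/L_2) / (d_1/d_2)²
= 300 / (1.49)² = 300 / 2.220 = 135.1.

135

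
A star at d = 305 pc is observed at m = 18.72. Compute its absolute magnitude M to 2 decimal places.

M = m − 5 log₁₀(d/10 pc) = 18.72 − 5 log₁₀(305/10)
  = 18.72 − 5 × 1.484 = 18.72 − 7.42 = 11.30.

11.30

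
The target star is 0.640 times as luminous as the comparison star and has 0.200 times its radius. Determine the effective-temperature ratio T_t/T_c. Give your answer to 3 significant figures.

L ∝ R²T⁴ gives T ∝ (L/R²)^(1/4), so
T_t/T_c = (0.640 / 0.200²)^(1/4) = (16.00)^(1/4) = 2.000.

2.00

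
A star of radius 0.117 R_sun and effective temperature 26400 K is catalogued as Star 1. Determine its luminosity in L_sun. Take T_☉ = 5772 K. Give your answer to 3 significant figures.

L/L_☉ = (R/R_☉)² (T/T_☉)⁴ = (0.117)² × (26400/5772)⁴
       = 0.01369 × (4.574)⁴ = 0.01369 × 437.6 = 5.991.

5.99 L_sun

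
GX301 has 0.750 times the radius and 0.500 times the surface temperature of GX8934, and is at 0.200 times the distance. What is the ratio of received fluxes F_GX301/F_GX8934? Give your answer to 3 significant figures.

0.879

L_GX301/L_GX8934 = (R_GX301/R_GX8934)²(T_GX301/T_GX8934)⁴ = (0.750)² × (0.500)⁴ = 0.03516.
F_GX301/F_GX8934 = (L_GX301/L_GX8934)/(d_GX301/d_GX8934)² = 0.03516 / (0.200)² = 0.8789.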